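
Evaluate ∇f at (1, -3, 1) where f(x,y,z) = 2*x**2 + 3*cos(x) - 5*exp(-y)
(4 - 3*sin(1), 5*exp(3), 0)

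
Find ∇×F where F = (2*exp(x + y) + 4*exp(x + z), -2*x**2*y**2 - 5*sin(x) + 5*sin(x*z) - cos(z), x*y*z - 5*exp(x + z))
(x*z - 5*x*cos(x*z) - sin(z), -y*z + 9*exp(x + z), -4*x*y**2 + 5*z*cos(x*z) - 2*exp(x + y) - 5*cos(x))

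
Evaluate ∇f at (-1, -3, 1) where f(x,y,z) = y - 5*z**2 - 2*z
(0, 1, -12)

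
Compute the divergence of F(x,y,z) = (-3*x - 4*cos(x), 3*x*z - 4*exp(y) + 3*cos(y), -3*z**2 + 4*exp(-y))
-6*z - 4*exp(y) + 4*sin(x) - 3*sin(y) - 3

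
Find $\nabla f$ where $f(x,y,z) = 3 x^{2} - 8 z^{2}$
(6*x, 0, -16*z)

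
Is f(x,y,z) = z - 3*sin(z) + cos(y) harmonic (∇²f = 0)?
No, ∇²f = 3*sin(z) - cos(y)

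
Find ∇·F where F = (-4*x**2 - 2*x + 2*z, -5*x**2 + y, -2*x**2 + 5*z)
4 - 8*x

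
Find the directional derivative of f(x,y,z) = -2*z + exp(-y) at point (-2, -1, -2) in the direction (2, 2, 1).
-2*E/3 - 2/3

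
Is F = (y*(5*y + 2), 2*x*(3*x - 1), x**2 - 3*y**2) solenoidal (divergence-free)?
Yes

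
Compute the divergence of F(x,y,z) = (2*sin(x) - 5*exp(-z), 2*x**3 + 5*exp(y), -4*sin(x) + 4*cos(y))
5*exp(y) + 2*cos(x)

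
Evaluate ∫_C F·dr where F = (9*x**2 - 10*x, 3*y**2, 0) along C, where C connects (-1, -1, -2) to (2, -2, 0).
5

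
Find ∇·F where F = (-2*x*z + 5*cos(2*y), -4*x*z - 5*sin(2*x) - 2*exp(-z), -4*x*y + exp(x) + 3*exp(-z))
-2*z - 3*exp(-z)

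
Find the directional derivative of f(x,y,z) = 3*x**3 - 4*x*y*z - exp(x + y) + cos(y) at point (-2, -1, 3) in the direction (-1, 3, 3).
sqrt(19)*(-2 + 3*exp(3)*sin(1))*exp(-3)/19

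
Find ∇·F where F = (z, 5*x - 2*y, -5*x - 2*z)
-4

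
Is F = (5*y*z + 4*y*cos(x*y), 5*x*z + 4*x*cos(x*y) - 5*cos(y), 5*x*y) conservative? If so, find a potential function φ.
Yes, F is conservative. φ = 5*x*y*z - 5*sin(y) + 4*sin(x*y)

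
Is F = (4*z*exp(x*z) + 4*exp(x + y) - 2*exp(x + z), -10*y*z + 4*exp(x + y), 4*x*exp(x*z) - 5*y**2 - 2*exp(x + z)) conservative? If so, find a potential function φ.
Yes, F is conservative. φ = -5*y**2*z + 4*exp(x*z) + 4*exp(x + y) - 2*exp(x + z)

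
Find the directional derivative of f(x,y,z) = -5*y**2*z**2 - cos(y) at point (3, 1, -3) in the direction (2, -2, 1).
70 - 2*sin(1)/3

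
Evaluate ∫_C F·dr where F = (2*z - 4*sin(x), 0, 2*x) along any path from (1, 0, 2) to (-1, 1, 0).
-4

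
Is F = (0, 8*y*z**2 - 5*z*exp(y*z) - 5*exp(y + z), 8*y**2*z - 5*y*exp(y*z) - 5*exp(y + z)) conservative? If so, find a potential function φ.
Yes, F is conservative. φ = 4*y**2*z**2 - 5*exp(y*z) - 5*exp(y + z)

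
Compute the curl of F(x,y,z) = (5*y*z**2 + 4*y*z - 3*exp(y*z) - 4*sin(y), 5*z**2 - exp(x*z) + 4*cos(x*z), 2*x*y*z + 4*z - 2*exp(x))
(2*x*z + x*exp(x*z) + 4*x*sin(x*z) - 10*z, 8*y*z - 3*y*exp(y*z) + 4*y + 2*exp(x), -5*z**2 - z*exp(x*z) + 3*z*exp(y*z) - 4*z*sin(x*z) - 4*z + 4*cos(y))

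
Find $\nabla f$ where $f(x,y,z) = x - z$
(1, 0, -1)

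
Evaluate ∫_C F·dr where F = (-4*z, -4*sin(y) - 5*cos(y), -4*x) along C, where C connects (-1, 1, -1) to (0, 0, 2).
-4*cos(1) + 5*sin(1) + 8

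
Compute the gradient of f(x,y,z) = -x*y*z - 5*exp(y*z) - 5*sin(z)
(-y*z, z*(-x - 5*exp(y*z)), -x*y - 5*y*exp(y*z) - 5*cos(z))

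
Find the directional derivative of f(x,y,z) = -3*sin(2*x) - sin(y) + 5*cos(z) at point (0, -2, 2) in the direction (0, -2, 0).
cos(2)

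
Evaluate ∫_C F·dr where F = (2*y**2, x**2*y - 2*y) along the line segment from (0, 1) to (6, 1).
12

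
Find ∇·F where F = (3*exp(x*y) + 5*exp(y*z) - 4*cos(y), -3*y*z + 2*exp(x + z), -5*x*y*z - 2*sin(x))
-5*x*y + 3*y*exp(x*y) - 3*z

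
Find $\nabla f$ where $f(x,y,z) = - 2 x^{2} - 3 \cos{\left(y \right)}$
(-4*x, 3*sin(y), 0)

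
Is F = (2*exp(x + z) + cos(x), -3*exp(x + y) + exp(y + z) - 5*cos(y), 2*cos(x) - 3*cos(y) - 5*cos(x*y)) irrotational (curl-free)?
No, ∇×F = (5*x*sin(x*y) - exp(y + z) + 3*sin(y), -5*y*sin(x*y) + 2*exp(x + z) + 2*sin(x), -3*exp(x + y))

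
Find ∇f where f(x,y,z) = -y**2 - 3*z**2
(0, -2*y, -6*z)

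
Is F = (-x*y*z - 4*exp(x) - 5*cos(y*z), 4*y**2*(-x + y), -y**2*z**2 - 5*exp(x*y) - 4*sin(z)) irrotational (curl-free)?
No, ∇×F = (-5*x*exp(x*y) - 2*y*z**2, y*(-x + 5*exp(x*y) + 5*sin(y*z)), x*z - 4*y**2 - 5*z*sin(y*z))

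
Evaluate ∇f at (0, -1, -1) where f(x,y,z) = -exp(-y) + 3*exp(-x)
(-3, E, 0)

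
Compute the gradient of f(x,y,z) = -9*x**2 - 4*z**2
(-18*x, 0, -8*z)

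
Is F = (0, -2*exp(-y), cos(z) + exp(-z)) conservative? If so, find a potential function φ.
Yes, F is conservative. φ = sin(z) - exp(-z) + 2*exp(-y)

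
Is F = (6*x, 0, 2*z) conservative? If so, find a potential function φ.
Yes, F is conservative. φ = 3*x**2 + z**2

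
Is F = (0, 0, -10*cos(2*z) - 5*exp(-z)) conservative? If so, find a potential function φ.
Yes, F is conservative. φ = -5*sin(2*z) + 5*exp(-z)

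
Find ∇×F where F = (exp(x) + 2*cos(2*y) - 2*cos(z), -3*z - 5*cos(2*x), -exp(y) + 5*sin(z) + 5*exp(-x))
(3 - exp(y), 2*sin(z) + 5*exp(-x), 10*sin(2*x) + 4*sin(2*y))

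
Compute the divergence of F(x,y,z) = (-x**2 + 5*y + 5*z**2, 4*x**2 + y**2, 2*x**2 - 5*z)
-2*x + 2*y - 5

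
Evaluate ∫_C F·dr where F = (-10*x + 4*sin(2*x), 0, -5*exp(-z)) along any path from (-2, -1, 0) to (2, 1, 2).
-5 + 5*exp(-2)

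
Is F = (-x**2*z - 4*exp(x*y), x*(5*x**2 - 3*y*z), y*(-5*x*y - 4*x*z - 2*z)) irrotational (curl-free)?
No, ∇×F = (-7*x*y - 4*x*z - 2*z, -x**2 + y*(5*y + 4*z), 15*x**2 + 4*x*exp(x*y) - 3*y*z)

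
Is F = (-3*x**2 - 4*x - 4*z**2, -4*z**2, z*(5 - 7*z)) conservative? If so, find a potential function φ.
No, ∇×F = (8*z, -8*z, 0) ≠ 0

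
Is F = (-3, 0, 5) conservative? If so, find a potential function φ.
Yes, F is conservative. φ = -3*x + 5*z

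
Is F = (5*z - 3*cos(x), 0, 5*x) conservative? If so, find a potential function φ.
Yes, F is conservative. φ = 5*x*z - 3*sin(x)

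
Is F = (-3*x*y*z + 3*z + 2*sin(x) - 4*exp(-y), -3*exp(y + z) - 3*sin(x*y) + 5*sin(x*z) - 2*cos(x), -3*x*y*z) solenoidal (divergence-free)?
No, ∇·F = -3*x*y - 3*x*cos(x*y) - 3*y*z - 3*exp(y + z) + 2*cos(x)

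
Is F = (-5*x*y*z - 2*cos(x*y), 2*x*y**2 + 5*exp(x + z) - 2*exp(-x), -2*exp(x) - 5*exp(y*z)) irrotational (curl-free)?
No, ∇×F = (-5*z*exp(y*z) - 5*exp(x + z), -5*x*y + 2*exp(x), 5*x*z - 2*x*sin(x*y) + 2*y**2 + 5*exp(x + z) + 2*exp(-x))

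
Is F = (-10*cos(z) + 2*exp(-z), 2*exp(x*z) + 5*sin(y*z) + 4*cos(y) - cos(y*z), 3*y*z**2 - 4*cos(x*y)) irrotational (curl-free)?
No, ∇×F = (-2*x*exp(x*z) + 4*x*sin(x*y) - y*sin(y*z) - 5*y*cos(y*z) + 3*z**2, -4*y*sin(x*y) + 10*sin(z) - 2*exp(-z), 2*z*exp(x*z))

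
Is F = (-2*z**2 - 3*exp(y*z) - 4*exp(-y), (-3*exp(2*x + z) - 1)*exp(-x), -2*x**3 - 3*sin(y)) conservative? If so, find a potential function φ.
No, ∇×F = (3*exp(x + z) - 3*cos(y), 6*x**2 - 3*y*exp(y*z) - 4*z, 3*z*exp(y*z) - 3*exp(x + z) - 4*exp(-y) + exp(-x)) ≠ 0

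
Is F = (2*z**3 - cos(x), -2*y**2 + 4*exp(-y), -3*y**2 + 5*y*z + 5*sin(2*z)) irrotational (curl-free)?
No, ∇×F = (-6*y + 5*z, 6*z**2, 0)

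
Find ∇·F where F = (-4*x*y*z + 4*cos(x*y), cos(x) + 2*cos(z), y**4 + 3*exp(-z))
(-4*y*(z + sin(x*y))*exp(z) - 3)*exp(-z)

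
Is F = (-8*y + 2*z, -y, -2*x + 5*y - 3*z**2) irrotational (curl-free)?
No, ∇×F = (5, 4, 8)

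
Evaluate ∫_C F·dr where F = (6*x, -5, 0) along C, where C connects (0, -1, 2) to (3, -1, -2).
27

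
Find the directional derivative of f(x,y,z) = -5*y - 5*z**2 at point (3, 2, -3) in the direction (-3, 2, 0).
-10*sqrt(13)/13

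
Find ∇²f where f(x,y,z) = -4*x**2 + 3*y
-8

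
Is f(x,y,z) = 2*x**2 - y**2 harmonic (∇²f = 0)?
No, ∇²f = 2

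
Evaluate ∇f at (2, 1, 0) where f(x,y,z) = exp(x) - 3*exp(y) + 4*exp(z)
(exp(2), -3*E, 4)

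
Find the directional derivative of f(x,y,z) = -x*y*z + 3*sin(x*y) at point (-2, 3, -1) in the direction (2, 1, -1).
sqrt(6)*(-1 + 6*cos(6))/3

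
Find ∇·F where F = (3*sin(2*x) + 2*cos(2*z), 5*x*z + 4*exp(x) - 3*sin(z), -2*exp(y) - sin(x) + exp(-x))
6*cos(2*x)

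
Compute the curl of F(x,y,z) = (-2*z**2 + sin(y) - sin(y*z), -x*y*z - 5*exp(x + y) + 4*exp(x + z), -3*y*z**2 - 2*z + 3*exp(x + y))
(x*y - 3*z**2 + 3*exp(x + y) - 4*exp(x + z), -y*cos(y*z) - 4*z - 3*exp(x + y), -y*z + z*cos(y*z) - 5*exp(x + y) + 4*exp(x + z) - cos(y))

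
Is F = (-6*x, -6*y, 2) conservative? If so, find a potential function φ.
Yes, F is conservative. φ = -3*x**2 - 3*y**2 + 2*z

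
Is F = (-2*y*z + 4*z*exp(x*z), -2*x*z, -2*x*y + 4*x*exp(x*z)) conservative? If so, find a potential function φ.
Yes, F is conservative. φ = -2*x*y*z + 4*exp(x*z)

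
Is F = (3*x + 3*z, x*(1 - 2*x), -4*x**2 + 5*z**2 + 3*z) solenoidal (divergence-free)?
No, ∇·F = 10*z + 6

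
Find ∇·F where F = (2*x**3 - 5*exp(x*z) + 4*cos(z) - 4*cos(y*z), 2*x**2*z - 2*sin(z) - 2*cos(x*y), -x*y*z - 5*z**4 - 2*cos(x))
6*x**2 - x*y + 2*x*sin(x*y) - 20*z**3 - 5*z*exp(x*z)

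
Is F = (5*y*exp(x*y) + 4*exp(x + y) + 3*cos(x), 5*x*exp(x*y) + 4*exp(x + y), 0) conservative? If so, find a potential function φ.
Yes, F is conservative. φ = 5*exp(x*y) + 4*exp(x + y) + 3*sin(x)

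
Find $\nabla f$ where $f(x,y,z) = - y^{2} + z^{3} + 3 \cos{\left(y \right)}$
(0, -2*y - 3*sin(y), 3*z**2)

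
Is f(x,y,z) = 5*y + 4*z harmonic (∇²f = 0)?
Yes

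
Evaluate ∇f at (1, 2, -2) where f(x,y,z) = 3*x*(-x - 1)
(-9, 0, 0)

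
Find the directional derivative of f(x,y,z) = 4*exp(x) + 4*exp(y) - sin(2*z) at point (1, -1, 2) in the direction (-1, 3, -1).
2*sqrt(11)*(E*(-2*E + cos(4)) + 6)*exp(-1)/11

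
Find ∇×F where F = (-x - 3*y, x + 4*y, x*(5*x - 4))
(0, 4 - 10*x, 4)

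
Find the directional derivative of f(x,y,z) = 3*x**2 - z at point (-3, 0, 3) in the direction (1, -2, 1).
-19*sqrt(6)/6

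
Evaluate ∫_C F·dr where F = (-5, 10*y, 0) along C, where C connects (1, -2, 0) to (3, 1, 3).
-25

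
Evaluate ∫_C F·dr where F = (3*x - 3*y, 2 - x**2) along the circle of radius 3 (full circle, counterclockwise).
27*pi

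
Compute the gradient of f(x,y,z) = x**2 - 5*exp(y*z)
(2*x, -5*z*exp(y*z), -5*y*exp(y*z))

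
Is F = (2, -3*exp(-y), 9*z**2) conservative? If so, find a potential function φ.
Yes, F is conservative. φ = 2*x + 3*z**3 + 3*exp(-y)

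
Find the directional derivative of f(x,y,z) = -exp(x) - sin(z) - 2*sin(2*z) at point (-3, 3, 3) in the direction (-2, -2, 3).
sqrt(17)*(-3*(cos(3) + 4*cos(6))*exp(3) + 2)*exp(-3)/17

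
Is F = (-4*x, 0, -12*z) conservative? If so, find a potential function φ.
Yes, F is conservative. φ = -2*x**2 - 6*z**2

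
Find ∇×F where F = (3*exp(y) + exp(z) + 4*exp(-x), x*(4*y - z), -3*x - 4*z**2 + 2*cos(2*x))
(x, exp(z) + 4*sin(2*x) + 3, 4*y - z - 3*exp(y))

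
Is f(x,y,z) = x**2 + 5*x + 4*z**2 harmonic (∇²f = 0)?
No, ∇²f = 10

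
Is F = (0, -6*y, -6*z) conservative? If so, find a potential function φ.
Yes, F is conservative. φ = -3*y**2 - 3*z**2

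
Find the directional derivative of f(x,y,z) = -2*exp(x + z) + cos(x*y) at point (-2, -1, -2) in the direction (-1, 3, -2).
sqrt(14)*(6 + 5*exp(4)*sin(2))*exp(-4)/14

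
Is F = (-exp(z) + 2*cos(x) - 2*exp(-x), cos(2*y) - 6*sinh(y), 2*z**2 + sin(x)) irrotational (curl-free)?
No, ∇×F = (0, -exp(z) - cos(x), 0)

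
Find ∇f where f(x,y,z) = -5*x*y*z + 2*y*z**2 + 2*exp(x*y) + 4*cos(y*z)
(y*(-5*z + 2*exp(x*y)), -5*x*z + 2*x*exp(x*y) + 2*z**2 - 4*z*sin(y*z), y*(-5*x + 4*z - 4*sin(y*z)))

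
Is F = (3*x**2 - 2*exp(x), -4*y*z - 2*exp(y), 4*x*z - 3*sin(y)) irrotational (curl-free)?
No, ∇×F = (4*y - 3*cos(y), -4*z, 0)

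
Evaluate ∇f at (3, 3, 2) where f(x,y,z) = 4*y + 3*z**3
(0, 4, 36)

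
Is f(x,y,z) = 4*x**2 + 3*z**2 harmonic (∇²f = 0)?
No, ∇²f = 14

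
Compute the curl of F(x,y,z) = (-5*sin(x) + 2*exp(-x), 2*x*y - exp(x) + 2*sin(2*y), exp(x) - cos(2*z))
(0, -exp(x), 2*y - exp(x))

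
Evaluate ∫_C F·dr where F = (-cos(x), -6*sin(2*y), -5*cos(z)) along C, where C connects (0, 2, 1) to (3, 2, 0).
-sin(3) + 5*sin(1)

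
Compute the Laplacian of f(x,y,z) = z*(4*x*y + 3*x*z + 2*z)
6*x + 4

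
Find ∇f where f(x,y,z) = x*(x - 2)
(2*x - 2, 0, 0)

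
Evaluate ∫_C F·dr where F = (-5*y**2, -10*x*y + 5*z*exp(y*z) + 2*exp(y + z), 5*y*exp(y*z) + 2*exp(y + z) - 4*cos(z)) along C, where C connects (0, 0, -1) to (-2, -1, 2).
-4*sin(2) - 4*sin(1) - 2*exp(-1) + 5*exp(-2) + 5 + 2*E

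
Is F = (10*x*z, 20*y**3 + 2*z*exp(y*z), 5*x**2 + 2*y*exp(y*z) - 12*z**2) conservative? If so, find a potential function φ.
Yes, F is conservative. φ = 5*x**2*z + 5*y**4 - 4*z**3 + 2*exp(y*z)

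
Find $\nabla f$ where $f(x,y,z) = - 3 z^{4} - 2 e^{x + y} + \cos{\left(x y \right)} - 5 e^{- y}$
(-y*sin(x*y) - 2*exp(x + y), -x*sin(x*y) - 2*exp(x + y) + 5*exp(-y), -12*z**3)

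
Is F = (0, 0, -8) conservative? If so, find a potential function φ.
Yes, F is conservative. φ = -8*z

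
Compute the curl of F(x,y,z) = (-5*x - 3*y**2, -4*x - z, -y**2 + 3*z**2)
(1 - 2*y, 0, 6*y - 4)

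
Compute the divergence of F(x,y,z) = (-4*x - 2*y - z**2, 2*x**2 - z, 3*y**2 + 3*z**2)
6*z - 4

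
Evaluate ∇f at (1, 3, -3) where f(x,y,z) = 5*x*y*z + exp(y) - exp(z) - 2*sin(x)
(-45 - 2*cos(1), -15 + exp(3), 15 - exp(-3))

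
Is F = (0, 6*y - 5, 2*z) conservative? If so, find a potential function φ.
Yes, F is conservative. φ = 3*y**2 - 5*y + z**2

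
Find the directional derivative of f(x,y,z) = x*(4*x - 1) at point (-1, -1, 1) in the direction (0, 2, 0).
0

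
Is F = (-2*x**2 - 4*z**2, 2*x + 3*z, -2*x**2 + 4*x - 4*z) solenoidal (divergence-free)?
No, ∇·F = -4*x - 4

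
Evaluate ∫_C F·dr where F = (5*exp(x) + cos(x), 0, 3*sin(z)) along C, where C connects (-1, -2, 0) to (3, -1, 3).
-5*exp(-1) + sin(3) + sin(1) - 3*cos(3) + 3 + 5*exp(3)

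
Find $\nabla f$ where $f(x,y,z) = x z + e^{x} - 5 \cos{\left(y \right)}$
(z + exp(x), 5*sin(y), x)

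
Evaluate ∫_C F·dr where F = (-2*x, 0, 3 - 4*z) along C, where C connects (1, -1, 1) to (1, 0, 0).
-1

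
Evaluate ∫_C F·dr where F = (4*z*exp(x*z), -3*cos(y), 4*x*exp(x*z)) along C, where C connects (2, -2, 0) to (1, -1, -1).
-4 - 3*sin(2) + 4*exp(-1) + 3*sin(1)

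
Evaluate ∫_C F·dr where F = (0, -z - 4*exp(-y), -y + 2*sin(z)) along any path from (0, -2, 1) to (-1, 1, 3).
-4*exp(2) - 5 + 2*cos(1) + 4*exp(-1) - 2*cos(3)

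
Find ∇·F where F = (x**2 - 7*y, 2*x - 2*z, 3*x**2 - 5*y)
2*x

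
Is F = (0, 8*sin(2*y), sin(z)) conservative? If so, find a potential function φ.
Yes, F is conservative. φ = -4*cos(2*y) - cos(z)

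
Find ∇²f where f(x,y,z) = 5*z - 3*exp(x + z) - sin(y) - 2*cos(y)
-6*exp(x + z) + sin(y) + 2*cos(y)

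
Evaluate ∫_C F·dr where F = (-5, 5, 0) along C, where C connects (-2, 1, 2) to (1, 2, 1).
-10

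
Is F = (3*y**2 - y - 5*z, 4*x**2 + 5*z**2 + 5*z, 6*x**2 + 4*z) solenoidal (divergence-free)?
No, ∇·F = 4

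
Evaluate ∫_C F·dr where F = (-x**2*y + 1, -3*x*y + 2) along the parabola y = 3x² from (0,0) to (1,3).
-22/5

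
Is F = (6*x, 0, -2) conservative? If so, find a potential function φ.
Yes, F is conservative. φ = 3*x**2 - 2*z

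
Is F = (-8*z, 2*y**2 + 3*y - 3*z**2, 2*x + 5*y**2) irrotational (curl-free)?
No, ∇×F = (10*y + 6*z, -10, 0)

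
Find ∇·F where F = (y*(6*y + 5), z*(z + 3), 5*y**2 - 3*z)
-3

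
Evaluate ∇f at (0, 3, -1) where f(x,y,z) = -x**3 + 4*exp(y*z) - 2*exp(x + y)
(-2*exp(3), 2*(-exp(6) - 2)*exp(-3), 12*exp(-3))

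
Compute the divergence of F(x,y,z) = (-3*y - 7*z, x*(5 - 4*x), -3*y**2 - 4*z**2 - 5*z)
-8*z - 5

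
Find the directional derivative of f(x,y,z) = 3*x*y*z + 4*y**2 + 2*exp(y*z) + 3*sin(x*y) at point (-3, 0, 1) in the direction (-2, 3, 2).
-48*sqrt(17)/17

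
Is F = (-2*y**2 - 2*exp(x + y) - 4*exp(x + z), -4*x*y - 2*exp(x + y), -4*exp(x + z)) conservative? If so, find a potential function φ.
Yes, F is conservative. φ = -2*x*y**2 - 2*exp(x + y) - 4*exp(x + z)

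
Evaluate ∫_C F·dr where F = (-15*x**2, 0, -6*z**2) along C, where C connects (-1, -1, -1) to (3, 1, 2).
-158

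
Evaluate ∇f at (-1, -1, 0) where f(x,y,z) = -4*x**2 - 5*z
(8, 0, -5)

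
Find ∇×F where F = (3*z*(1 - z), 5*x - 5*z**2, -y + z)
(10*z - 1, 3 - 6*z, 5)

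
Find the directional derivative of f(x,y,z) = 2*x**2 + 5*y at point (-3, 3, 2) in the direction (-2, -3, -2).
9*sqrt(17)/17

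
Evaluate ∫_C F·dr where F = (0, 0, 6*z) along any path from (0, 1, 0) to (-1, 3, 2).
12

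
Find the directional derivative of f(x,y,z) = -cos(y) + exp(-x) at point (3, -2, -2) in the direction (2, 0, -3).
-2*sqrt(13)*exp(-3)/13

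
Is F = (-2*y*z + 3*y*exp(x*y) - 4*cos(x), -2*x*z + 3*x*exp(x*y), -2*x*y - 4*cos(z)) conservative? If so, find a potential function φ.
Yes, F is conservative. φ = -2*x*y*z + 3*exp(x*y) - 4*sin(x) - 4*sin(z)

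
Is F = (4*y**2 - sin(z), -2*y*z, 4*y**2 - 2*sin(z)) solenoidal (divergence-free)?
No, ∇·F = -2*z - 2*cos(z)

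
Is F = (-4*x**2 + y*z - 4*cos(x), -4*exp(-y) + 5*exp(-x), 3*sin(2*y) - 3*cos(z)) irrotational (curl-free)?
No, ∇×F = (6*cos(2*y), y, -z - 5*exp(-x))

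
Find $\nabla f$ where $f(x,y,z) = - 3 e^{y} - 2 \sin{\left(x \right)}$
(-2*cos(x), -3*exp(y), 0)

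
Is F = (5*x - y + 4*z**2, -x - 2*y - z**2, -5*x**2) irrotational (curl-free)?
No, ∇×F = (2*z, 10*x + 8*z, 0)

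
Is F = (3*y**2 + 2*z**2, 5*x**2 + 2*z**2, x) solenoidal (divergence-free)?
Yes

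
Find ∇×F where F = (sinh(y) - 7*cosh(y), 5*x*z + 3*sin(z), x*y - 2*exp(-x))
(-4*x - 3*cos(z), -y - 2*exp(-x), 5*z + 7*sinh(y) - cosh(y))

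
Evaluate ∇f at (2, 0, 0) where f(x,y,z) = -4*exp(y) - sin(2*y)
(0, -6, 0)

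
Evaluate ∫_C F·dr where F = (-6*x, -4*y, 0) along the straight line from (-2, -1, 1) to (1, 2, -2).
3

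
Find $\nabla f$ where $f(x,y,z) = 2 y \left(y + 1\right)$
(0, 4*y + 2, 0)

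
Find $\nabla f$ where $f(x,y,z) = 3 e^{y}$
(0, 3*exp(y), 0)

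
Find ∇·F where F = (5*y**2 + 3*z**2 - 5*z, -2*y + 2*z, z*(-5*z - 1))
-10*z - 3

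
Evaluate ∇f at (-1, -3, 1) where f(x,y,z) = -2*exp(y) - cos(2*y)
(0, -2*exp(-3) - 2*sin(6), 0)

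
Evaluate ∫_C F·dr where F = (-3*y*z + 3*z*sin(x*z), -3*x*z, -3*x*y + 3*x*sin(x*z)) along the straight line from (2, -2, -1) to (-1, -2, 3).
-6 + 3*cos(2) - 3*cos(3)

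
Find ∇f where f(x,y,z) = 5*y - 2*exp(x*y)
(-2*y*exp(x*y), -2*x*exp(x*y) + 5, 0)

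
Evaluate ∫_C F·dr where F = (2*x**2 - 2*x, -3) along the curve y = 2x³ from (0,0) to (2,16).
-140/3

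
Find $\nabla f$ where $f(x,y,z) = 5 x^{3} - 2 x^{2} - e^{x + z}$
(15*x**2 - 4*x - exp(x + z), 0, -exp(x + z))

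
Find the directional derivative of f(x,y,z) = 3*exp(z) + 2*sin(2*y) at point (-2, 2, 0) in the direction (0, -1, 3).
sqrt(10)*(9 - 4*cos(4))/10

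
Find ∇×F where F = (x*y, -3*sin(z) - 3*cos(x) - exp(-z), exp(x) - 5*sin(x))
(3*cos(z) - exp(-z), -exp(x) + 5*cos(x), -x + 3*sin(x))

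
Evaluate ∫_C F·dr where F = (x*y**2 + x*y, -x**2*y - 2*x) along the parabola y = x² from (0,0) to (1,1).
-5/4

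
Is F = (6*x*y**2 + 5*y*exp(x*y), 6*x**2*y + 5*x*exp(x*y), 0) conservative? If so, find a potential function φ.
Yes, F is conservative. φ = 3*x**2*y**2 + 5*exp(x*y)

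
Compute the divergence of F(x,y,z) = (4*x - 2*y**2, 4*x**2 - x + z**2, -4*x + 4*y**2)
4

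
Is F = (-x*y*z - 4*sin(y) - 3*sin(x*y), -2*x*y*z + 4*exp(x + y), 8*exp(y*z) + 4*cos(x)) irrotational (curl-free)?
No, ∇×F = (2*x*y + 8*z*exp(y*z), -x*y + 4*sin(x), x*z + 3*x*cos(x*y) - 2*y*z + 4*exp(x + y) + 4*cos(y))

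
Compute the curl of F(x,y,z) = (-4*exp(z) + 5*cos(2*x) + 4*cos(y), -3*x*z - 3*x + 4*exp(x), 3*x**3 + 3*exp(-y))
(3*x - 3*exp(-y), -9*x**2 - 4*exp(z), -3*z + 4*exp(x) + 4*sin(y) - 3)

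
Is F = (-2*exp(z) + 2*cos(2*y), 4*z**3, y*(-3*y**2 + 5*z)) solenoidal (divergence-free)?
No, ∇·F = 5*y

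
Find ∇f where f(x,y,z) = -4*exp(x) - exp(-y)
(-4*exp(x), exp(-y), 0)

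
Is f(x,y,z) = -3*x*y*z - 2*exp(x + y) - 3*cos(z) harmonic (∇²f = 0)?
No, ∇²f = -4*exp(x + y) + 3*cos(z)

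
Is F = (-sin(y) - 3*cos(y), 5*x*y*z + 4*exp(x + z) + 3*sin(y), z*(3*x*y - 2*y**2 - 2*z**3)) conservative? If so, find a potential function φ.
No, ∇×F = (-5*x*y + z*(3*x - 4*y) - 4*exp(x + z), -3*y*z, 5*y*z + 4*exp(x + z) - 3*sin(y) + cos(y)) ≠ 0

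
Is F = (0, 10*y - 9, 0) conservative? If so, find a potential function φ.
Yes, F is conservative. φ = y*(5*y - 9)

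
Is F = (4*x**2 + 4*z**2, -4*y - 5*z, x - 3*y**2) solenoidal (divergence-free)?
No, ∇·F = 8*x - 4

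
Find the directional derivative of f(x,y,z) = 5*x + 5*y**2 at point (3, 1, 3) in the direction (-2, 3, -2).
20*sqrt(17)/17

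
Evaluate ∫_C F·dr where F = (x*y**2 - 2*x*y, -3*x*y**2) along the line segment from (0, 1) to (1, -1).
3/2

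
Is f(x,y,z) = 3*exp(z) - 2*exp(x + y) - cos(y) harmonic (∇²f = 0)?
No, ∇²f = 3*exp(z) - 4*exp(x + y) + cos(y)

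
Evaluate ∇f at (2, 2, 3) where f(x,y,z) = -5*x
(-5, 0, 0)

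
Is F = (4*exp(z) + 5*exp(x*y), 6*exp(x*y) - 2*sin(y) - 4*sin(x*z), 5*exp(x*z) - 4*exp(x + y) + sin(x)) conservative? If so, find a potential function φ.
No, ∇×F = (4*x*cos(x*z) - 4*exp(x + y), -5*z*exp(x*z) + 4*exp(z) + 4*exp(x + y) - cos(x), -5*x*exp(x*y) + 6*y*exp(x*y) - 4*z*cos(x*z)) ≠ 0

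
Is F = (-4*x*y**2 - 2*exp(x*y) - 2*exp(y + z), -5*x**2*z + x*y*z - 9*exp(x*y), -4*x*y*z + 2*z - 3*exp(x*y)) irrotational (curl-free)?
No, ∇×F = (x*(5*x - y - 4*z - 3*exp(x*y)), 4*y*z + 3*y*exp(x*y) - 2*exp(y + z), 8*x*y - 10*x*z + 2*x*exp(x*y) + y*z - 9*y*exp(x*y) + 2*exp(y + z))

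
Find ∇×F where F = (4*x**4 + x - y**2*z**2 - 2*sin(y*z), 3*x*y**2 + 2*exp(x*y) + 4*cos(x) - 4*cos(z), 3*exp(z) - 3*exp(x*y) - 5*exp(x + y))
(-3*x*exp(x*y) - 5*exp(x + y) - 4*sin(z), -2*y**2*z + 3*y*exp(x*y) - 2*y*cos(y*z) + 5*exp(x + y), 3*y**2 + 2*y*z**2 + 2*y*exp(x*y) + 2*z*cos(y*z) - 4*sin(x))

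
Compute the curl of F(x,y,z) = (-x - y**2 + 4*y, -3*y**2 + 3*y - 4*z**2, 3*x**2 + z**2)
(8*z, -6*x, 2*y - 4)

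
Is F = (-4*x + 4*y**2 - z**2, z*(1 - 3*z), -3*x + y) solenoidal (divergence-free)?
No, ∇·F = -4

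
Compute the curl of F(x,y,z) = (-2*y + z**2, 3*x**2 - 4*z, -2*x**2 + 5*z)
(4, 4*x + 2*z, 6*x + 2)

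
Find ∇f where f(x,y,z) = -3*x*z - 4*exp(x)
(-3*z - 4*exp(x), 0, -3*x)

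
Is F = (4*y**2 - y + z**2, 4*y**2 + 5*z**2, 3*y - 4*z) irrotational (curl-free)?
No, ∇×F = (3 - 10*z, 2*z, 1 - 8*y)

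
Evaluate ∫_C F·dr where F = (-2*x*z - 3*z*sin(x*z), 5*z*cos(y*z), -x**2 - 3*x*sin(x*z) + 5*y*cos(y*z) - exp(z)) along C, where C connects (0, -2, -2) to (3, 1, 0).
-1 + exp(-2) - 5*sin(4)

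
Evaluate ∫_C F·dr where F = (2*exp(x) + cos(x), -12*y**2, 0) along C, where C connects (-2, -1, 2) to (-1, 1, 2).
-8 - sin(1) - 2*exp(-2) + 2*exp(-1) + sin(2)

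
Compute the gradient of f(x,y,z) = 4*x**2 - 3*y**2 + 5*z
(8*x, -6*y, 5)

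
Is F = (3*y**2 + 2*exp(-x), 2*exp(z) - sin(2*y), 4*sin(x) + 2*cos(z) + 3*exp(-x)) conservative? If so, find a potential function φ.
No, ∇×F = (-2*exp(z), -4*cos(x) + 3*exp(-x), -6*y) ≠ 0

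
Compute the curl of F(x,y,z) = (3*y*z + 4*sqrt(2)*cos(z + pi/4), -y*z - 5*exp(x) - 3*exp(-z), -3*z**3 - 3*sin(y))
(y - 3*cos(y) - 3*exp(-z), 3*y - 4*sqrt(2)*sin(z + pi/4), -3*z - 5*exp(x))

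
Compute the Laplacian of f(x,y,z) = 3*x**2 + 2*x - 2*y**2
2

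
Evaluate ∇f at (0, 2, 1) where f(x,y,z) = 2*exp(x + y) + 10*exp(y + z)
(2*exp(2), (2 + 10*E)*exp(2), 10*exp(3))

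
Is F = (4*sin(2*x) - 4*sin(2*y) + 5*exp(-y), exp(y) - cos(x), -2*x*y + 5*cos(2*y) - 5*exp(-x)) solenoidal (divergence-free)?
No, ∇·F = exp(y) + 8*cos(2*x)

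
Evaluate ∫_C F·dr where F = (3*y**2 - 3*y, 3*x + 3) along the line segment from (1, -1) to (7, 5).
180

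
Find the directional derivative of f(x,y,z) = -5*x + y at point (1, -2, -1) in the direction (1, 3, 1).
-2*sqrt(11)/11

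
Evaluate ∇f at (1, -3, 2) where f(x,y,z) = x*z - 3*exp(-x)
(3*exp(-1) + 2, 0, 1)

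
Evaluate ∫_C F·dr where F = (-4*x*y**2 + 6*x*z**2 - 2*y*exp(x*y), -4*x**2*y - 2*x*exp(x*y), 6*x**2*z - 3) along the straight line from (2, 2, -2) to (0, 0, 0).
-24 + 2*exp(4)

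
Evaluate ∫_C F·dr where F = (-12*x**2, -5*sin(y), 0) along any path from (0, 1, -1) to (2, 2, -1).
-32 - 5*cos(1) + 5*cos(2)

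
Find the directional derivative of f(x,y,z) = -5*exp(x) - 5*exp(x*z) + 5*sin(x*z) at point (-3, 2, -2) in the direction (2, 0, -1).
sqrt(5)*(-exp(3)*cos(6) - 2 + exp(9))*exp(-3)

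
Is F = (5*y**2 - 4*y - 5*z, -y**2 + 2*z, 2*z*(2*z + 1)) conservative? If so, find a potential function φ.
No, ∇×F = (-2, -5, 4 - 10*y) ≠ 0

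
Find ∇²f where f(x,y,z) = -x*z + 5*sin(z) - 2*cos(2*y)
-5*sin(z) + 8*cos(2*y)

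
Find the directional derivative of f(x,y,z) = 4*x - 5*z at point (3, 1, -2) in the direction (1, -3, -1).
9*sqrt(11)/11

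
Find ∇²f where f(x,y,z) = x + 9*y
0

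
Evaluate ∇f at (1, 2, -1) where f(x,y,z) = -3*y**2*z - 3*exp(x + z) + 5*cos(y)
(-3, 12 - 5*sin(2), -15)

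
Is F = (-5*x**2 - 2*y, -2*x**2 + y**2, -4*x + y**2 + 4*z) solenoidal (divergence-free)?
No, ∇·F = -10*x + 2*y + 4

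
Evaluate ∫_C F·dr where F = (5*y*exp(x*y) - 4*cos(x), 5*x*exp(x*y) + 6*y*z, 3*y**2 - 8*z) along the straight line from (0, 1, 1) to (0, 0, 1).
-3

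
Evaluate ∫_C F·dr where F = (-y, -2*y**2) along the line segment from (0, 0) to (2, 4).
-140/3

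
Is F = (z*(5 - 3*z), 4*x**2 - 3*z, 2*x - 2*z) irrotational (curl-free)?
No, ∇×F = (3, 3 - 6*z, 8*x)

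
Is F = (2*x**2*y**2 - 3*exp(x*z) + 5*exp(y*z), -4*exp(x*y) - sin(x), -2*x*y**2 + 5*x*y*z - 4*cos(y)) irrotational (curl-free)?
No, ∇×F = (-4*x*y + 5*x*z + 4*sin(y), -3*x*exp(x*z) + 2*y**2 - 5*y*z + 5*y*exp(y*z), -4*x**2*y - 4*y*exp(x*y) - 5*z*exp(y*z) - cos(x))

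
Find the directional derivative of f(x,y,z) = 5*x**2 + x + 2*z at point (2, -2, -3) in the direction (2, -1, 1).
22*sqrt(6)/3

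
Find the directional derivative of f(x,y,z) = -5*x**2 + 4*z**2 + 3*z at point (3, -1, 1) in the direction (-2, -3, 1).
71*sqrt(14)/14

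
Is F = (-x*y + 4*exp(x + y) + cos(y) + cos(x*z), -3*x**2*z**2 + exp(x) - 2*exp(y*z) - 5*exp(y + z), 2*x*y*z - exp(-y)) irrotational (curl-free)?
No, ∇×F = (6*x**2*z + 2*x*z + 2*y*exp(y*z) + 5*exp(y + z) + exp(-y), -x*sin(x*z) - 2*y*z, -6*x*z**2 + x + exp(x) - 4*exp(x + y) + sin(y))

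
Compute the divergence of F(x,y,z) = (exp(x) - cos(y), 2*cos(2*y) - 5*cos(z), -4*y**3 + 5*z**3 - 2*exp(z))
15*z**2 + exp(x) - 2*exp(z) - 4*sin(2*y)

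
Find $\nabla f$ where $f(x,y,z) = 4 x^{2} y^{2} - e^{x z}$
(8*x*y**2 - z*exp(x*z), 8*x**2*y, -x*exp(x*z))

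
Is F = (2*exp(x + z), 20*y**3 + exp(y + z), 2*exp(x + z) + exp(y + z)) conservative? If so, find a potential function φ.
Yes, F is conservative. φ = 5*y**4 + 2*exp(x + z) + exp(y + z)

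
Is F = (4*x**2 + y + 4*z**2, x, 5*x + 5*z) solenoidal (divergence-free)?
No, ∇·F = 8*x + 5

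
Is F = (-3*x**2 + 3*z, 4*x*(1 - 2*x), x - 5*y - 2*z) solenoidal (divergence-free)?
No, ∇·F = -6*x - 2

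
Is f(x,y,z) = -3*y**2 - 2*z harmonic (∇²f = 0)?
No, ∇²f = -6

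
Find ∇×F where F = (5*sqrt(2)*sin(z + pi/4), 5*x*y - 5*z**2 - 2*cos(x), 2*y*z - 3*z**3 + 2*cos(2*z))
(12*z, 5*sqrt(2)*cos(z + pi/4), 5*y + 2*sin(x))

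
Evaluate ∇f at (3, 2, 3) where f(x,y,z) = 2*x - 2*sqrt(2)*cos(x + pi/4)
(2*sqrt(2)*sin(pi/4 + 3) + 2, 0, 0)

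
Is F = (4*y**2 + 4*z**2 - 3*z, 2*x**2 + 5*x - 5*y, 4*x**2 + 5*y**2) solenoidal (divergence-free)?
No, ∇·F = -5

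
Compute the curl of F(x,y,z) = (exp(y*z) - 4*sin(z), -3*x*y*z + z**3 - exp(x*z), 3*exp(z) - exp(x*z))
(3*x*y + x*exp(x*z) - 3*z**2, y*exp(y*z) + z*exp(x*z) - 4*cos(z), z*(-3*y - exp(x*z) - exp(y*z)))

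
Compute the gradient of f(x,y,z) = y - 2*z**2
(0, 1, -4*z)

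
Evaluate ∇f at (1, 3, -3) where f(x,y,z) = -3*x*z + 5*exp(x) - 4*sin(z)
(9 + 5*E, 0, -3 - 4*cos(3))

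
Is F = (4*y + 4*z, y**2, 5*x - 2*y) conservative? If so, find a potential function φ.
No, ∇×F = (-2, -1, -4) ≠ 0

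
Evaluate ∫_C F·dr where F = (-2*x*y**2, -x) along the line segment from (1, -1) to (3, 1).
-20/3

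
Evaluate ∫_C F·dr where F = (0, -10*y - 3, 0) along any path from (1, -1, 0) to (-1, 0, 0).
2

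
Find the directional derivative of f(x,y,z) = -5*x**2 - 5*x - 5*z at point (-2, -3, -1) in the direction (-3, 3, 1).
-50*sqrt(19)/19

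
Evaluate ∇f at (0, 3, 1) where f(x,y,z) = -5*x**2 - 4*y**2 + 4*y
(0, -20, 0)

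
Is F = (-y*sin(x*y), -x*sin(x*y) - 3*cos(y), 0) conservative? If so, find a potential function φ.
Yes, F is conservative. φ = -3*sin(y) + cos(x*y)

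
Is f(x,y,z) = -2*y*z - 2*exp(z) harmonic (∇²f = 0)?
No, ∇²f = -2*exp(z)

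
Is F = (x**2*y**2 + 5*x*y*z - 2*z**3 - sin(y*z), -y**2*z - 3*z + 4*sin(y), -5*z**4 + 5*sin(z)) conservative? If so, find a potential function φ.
No, ∇×F = (y**2 + 3, 5*x*y - y*cos(y*z) - 6*z**2, -2*x**2*y - 5*x*z + z*cos(y*z)) ≠ 0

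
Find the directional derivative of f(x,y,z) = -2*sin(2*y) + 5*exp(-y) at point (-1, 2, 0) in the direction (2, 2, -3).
-2*sqrt(17)*(4*exp(2)*cos(4) + 5)*exp(-2)/17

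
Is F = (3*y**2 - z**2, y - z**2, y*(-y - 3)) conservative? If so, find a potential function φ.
No, ∇×F = (-2*y + 2*z - 3, -2*z, -6*y) ≠ 0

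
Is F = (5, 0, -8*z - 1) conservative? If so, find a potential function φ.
Yes, F is conservative. φ = 5*x - 4*z**2 - z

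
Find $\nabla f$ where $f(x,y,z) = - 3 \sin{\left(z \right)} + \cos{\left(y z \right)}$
(0, -z*sin(y*z), -y*sin(y*z) - 3*cos(z))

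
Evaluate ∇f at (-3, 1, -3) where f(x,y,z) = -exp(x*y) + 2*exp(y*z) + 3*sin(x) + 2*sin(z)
(3*cos(3) - exp(-3), -3*exp(-3), 2*cos(3) + 2*exp(-3))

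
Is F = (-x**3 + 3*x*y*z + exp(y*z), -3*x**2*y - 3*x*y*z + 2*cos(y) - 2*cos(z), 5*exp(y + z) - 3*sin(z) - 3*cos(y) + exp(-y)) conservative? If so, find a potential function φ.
No, ∇×F = (3*x*y + 5*exp(y + z) + 3*sin(y) - 2*sin(z) - exp(-y), y*(3*x + exp(y*z)), -6*x*y - 3*x*z - 3*y*z - z*exp(y*z)) ≠ 0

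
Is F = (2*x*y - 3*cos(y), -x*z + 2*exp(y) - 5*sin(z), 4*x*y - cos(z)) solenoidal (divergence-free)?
No, ∇·F = 2*y + 2*exp(y) + sin(z)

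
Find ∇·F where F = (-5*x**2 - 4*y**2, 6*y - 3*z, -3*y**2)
6 - 10*x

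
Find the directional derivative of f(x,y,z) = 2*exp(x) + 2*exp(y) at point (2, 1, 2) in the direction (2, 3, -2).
2*sqrt(17)*E*(3 + 2*E)/17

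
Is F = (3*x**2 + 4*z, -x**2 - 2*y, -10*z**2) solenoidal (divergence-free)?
No, ∇·F = 6*x - 20*z - 2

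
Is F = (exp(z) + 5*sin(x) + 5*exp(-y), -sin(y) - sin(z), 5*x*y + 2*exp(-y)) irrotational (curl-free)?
No, ∇×F = (5*x + cos(z) - 2*exp(-y), -5*y + exp(z), 5*exp(-y))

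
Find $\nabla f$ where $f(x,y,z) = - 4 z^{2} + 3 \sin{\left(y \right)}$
(0, 3*cos(y), -8*z)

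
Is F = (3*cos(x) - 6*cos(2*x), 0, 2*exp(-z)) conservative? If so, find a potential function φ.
Yes, F is conservative. φ = 3*sin(x) - 3*sin(2*x) - 2*exp(-z)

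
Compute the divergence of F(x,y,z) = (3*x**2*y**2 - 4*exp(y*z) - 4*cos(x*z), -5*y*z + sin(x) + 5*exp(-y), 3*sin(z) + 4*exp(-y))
6*x*y**2 + 4*z*sin(x*z) - 5*z + 3*cos(z) - 5*exp(-y)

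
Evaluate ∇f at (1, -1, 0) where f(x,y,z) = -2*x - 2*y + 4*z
(-2, -2, 4)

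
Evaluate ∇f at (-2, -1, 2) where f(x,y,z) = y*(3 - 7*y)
(0, 17, 0)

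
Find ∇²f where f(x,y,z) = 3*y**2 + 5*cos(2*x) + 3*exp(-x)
-20*cos(2*x) + 6 + 3*exp(-x)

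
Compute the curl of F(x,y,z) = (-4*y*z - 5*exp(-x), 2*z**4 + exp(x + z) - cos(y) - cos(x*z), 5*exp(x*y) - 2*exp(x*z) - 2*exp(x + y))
(5*x*exp(x*y) - x*sin(x*z) - 8*z**3 - 2*exp(x + y) - exp(x + z), -5*y*exp(x*y) - 4*y + 2*z*exp(x*z) + 2*exp(x + y), z*sin(x*z) + 4*z + exp(x + z))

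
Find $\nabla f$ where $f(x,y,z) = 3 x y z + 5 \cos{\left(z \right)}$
(3*y*z, 3*x*z, 3*x*y - 5*sin(z))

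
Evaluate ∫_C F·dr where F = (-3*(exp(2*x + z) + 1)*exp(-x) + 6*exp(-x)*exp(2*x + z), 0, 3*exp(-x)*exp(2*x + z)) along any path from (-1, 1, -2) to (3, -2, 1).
-3*E*(1 - exp(3))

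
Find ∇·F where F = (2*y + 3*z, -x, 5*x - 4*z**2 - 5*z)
-8*z - 5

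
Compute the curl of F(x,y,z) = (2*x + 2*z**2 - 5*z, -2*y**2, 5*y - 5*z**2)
(5, 4*z - 5, 0)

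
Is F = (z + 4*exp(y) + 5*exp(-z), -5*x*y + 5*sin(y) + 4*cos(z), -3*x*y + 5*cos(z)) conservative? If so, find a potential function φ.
No, ∇×F = (-3*x + 4*sin(z), 3*y + 1 - 5*exp(-z), -5*y - 4*exp(y)) ≠ 0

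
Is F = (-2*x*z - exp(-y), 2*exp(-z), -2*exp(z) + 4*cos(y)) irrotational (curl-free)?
No, ∇×F = (-4*sin(y) + 2*exp(-z), -2*x, -exp(-y))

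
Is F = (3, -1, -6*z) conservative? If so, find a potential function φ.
Yes, F is conservative. φ = 3*x - y - 3*z**2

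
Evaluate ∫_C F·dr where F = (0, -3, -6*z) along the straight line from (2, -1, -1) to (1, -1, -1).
0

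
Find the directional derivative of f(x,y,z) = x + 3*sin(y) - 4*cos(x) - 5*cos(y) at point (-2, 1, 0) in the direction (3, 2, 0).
sqrt(13)*(-12*sin(2) + 3 + 6*cos(1) + 10*sin(1))/13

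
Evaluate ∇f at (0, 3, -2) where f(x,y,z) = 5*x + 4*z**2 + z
(5, 0, -15)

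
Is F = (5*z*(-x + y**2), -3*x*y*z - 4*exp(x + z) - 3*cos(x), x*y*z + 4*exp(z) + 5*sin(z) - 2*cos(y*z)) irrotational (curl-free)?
No, ∇×F = (3*x*y + x*z + 2*z*sin(y*z) + 4*exp(x + z), -5*x + 5*y**2 - y*z, -13*y*z - 4*exp(x + z) + 3*sin(x))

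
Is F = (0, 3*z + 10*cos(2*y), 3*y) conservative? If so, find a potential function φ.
Yes, F is conservative. φ = 3*y*z + 5*sin(2*y)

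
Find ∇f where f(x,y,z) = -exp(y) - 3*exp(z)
(0, -exp(y), -3*exp(z))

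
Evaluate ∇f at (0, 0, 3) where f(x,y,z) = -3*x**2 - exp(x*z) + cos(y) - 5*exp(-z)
(-3, 0, 5*exp(-3))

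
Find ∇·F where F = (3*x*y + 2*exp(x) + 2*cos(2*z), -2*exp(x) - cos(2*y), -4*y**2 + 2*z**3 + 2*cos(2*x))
3*y + 6*z**2 + 2*exp(x) + 2*sin(2*y)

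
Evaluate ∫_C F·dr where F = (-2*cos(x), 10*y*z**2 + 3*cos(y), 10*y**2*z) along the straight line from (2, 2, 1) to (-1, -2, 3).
-4*sin(2) + 2*sin(1) + 160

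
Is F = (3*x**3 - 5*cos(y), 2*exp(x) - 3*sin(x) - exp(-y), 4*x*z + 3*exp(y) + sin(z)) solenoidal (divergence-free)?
No, ∇·F = 9*x**2 + 4*x + cos(z) + exp(-y)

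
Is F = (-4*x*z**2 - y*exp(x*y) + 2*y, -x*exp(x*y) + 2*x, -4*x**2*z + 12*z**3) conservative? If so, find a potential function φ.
Yes, F is conservative. φ = -2*x**2*z**2 + 2*x*y + 3*z**4 - exp(x*y)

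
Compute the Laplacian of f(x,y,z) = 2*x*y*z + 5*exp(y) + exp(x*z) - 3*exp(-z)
x**2*exp(x*z) + z**2*exp(x*z) + 5*exp(y) - 3*exp(-z)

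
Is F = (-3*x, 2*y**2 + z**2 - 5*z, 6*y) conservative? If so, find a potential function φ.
No, ∇×F = (11 - 2*z, 0, 0) ≠ 0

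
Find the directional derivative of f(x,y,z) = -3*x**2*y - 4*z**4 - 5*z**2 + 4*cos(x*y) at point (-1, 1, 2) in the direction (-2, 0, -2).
sqrt(2)*(71 - 2*sin(1))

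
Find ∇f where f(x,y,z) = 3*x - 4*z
(3, 0, -4)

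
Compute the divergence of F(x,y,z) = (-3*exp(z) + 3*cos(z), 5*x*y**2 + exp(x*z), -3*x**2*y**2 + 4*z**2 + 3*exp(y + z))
10*x*y + 8*z + 3*exp(y + z)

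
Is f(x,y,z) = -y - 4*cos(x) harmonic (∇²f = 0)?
No, ∇²f = 4*cos(x)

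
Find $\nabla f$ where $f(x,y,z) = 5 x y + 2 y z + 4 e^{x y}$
(y*(4*exp(x*y) + 5), 4*x*exp(x*y) + 5*x + 2*z, 2*y)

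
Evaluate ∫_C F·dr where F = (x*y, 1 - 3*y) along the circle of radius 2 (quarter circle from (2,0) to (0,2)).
-20/3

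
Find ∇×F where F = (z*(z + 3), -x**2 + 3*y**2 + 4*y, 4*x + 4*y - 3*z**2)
(4, 2*z - 1, -2*x)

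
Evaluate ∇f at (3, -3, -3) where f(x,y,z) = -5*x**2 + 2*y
(-30, 2, 0)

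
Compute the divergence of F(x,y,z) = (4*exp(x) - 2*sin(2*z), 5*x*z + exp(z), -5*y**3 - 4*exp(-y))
4*exp(x)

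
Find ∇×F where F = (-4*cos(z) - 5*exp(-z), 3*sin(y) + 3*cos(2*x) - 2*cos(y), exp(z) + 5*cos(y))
(-5*sin(y), 4*sin(z) + 5*exp(-z), -6*sin(2*x))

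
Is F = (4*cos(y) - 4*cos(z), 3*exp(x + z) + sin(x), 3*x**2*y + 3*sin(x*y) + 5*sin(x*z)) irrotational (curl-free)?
No, ∇×F = (3*x**2 + 3*x*cos(x*y) - 3*exp(x + z), -6*x*y - 3*y*cos(x*y) - 5*z*cos(x*z) + 4*sin(z), 3*exp(x + z) + 4*sin(y) + cos(x))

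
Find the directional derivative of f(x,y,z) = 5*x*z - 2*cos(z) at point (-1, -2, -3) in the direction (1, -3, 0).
-3*sqrt(10)/2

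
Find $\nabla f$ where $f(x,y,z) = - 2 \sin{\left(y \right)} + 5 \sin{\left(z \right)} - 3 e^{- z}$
(0, -2*cos(y), 5*cos(z) + 3*exp(-z))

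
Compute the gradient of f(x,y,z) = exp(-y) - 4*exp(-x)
(4*exp(-x), -exp(-y), 0)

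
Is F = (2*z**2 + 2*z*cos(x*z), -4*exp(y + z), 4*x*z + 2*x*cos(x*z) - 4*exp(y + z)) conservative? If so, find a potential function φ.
Yes, F is conservative. φ = 2*x*z**2 - 4*exp(y + z) + 2*sin(x*z)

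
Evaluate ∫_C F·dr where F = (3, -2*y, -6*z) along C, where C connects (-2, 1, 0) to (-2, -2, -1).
-6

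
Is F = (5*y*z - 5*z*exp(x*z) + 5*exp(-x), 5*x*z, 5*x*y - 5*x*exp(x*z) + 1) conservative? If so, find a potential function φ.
Yes, F is conservative. φ = 5*x*y*z + z - 5*exp(x*z) - 5*exp(-x)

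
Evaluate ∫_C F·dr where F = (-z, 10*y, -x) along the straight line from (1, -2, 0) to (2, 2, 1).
-2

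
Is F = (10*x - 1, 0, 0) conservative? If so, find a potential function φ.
Yes, F is conservative. φ = x*(5*x - 1)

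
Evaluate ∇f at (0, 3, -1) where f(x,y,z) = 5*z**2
(0, 0, -10)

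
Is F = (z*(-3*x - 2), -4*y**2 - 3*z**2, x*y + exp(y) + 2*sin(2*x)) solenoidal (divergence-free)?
No, ∇·F = -8*y - 3*z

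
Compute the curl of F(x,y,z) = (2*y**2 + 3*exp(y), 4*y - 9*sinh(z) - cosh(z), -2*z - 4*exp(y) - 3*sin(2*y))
(-4*exp(y) - 6*cos(2*y) + sinh(z) + 9*cosh(z), 0, -4*y - 3*exp(y))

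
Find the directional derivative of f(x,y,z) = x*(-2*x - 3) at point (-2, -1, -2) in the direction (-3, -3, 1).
-15*sqrt(19)/19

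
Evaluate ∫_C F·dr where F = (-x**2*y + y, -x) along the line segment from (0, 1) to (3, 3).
-39/2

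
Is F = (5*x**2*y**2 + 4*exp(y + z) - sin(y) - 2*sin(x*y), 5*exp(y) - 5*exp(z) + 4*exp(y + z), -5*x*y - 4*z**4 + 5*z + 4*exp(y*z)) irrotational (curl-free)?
No, ∇×F = (-5*x + 4*z*exp(y*z) + 5*exp(z) - 4*exp(y + z), 5*y + 4*exp(y + z), -10*x**2*y + 2*x*cos(x*y) - 4*exp(y + z) + cos(y))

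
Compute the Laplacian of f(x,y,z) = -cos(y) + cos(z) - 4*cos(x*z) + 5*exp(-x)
4*x**2*cos(x*z) + 4*z**2*cos(x*z) + cos(y) - cos(z) + 5*exp(-x)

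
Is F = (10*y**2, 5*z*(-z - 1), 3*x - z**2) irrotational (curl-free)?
No, ∇×F = (10*z + 5, -3, -20*y)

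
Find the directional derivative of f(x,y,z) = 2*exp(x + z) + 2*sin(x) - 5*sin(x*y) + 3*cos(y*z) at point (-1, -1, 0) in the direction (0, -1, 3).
sqrt(10)*(-5*E*cos(1) + 6)*exp(-1)/10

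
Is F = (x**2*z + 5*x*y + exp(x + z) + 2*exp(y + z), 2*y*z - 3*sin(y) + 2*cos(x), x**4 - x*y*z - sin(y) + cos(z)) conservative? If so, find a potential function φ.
No, ∇×F = (-x*z - 2*y - cos(y), -4*x**3 + x**2 + y*z + exp(x + z) + 2*exp(y + z), -5*x - 2*exp(y + z) - 2*sin(x)) ≠ 0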